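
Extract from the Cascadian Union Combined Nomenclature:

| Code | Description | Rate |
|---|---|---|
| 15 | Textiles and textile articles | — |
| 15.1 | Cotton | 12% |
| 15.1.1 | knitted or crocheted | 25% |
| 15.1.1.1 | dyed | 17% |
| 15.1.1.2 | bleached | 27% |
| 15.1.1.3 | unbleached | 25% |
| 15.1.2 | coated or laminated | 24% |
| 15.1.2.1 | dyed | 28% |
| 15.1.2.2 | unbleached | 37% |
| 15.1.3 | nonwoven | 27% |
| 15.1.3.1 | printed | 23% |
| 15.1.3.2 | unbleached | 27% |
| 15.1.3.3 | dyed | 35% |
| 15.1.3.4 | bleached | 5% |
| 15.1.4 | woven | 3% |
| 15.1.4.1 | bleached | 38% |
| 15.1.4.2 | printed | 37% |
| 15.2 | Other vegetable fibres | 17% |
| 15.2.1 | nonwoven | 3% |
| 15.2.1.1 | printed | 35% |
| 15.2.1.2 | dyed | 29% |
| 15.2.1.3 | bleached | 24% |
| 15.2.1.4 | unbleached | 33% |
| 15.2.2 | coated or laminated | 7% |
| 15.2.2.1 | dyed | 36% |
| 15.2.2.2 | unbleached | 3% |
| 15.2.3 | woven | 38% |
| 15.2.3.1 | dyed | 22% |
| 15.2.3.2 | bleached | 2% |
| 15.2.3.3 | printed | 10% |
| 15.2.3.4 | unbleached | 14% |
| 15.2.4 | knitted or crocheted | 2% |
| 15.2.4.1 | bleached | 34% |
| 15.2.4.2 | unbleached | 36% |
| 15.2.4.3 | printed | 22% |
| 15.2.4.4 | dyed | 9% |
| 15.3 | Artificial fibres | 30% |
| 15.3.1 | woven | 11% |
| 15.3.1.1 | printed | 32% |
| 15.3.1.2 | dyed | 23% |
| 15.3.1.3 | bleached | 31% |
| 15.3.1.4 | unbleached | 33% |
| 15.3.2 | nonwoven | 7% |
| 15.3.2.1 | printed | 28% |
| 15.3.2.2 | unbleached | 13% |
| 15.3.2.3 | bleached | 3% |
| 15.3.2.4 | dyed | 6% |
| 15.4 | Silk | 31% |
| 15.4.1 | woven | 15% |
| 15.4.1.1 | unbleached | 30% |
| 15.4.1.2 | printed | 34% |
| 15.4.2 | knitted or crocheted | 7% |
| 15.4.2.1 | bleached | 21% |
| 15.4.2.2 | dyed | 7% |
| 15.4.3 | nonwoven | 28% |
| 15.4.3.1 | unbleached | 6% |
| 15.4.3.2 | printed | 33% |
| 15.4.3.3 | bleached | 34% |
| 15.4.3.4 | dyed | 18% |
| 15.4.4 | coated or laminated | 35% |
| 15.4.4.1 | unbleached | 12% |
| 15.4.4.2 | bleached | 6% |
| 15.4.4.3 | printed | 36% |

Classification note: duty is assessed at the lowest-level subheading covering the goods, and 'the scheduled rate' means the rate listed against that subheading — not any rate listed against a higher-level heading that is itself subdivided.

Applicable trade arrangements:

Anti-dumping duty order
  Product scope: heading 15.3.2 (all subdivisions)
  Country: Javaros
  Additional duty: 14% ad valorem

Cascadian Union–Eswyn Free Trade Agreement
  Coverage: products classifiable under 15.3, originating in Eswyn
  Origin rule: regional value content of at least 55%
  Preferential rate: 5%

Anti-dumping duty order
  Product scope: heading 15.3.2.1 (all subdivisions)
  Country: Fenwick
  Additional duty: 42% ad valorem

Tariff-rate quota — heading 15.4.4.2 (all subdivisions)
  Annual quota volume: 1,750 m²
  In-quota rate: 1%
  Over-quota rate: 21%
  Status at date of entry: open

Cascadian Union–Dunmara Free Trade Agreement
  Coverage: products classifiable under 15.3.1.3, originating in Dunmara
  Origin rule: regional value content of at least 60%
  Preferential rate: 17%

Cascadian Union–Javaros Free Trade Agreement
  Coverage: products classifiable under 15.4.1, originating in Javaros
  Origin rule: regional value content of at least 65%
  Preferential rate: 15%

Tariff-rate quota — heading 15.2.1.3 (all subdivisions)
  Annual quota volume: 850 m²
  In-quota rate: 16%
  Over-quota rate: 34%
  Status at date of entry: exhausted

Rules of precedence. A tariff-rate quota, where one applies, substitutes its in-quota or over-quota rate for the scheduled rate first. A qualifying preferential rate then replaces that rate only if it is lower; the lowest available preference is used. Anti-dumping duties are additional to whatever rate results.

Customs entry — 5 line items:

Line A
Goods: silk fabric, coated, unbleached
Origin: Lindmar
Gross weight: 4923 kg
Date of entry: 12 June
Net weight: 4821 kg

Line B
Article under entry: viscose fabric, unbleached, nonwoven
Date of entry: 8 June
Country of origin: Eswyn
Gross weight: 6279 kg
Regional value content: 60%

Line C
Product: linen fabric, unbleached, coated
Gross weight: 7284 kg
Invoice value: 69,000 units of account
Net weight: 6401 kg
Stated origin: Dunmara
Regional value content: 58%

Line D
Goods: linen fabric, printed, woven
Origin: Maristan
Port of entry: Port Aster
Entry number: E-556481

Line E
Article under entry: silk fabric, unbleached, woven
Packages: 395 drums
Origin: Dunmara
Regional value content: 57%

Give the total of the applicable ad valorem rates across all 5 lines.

60%

Line A: silk → 15.4; coated → 15.4.4; unbleached → 15.4.4.1. Scheduled 12%. No special measure applies. → 12%.
Line B: viscose → 15.3; nonwoven → 15.3.2; unbleached → 15.3.2.2. Scheduled 13%. Eswyn agreement on 15.3: RVC ≥ 55% → 5% available; preferential 5%. → 5%.
Line C: linen → 15.2; coated → 15.2.2; unbleached → 15.2.2.2. Scheduled 3%. Dunmara agreement on 15.3.1.3: 15.2.2.2 not covered. → 3%.
Line D: linen → 15.2; woven → 15.2.3; printed → 15.2.3.3. Scheduled 10%. No special measure applies. → 10%.
Line E: silk → 15.4; woven → 15.4.1; unbleached → 15.4.1.1. Scheduled 30%. Dunmara agreement on 15.3.1.3: 15.4.1.1 not covered. → 30%.
Sum: 12% + 5% + 3% + 10% + 30% = 60%.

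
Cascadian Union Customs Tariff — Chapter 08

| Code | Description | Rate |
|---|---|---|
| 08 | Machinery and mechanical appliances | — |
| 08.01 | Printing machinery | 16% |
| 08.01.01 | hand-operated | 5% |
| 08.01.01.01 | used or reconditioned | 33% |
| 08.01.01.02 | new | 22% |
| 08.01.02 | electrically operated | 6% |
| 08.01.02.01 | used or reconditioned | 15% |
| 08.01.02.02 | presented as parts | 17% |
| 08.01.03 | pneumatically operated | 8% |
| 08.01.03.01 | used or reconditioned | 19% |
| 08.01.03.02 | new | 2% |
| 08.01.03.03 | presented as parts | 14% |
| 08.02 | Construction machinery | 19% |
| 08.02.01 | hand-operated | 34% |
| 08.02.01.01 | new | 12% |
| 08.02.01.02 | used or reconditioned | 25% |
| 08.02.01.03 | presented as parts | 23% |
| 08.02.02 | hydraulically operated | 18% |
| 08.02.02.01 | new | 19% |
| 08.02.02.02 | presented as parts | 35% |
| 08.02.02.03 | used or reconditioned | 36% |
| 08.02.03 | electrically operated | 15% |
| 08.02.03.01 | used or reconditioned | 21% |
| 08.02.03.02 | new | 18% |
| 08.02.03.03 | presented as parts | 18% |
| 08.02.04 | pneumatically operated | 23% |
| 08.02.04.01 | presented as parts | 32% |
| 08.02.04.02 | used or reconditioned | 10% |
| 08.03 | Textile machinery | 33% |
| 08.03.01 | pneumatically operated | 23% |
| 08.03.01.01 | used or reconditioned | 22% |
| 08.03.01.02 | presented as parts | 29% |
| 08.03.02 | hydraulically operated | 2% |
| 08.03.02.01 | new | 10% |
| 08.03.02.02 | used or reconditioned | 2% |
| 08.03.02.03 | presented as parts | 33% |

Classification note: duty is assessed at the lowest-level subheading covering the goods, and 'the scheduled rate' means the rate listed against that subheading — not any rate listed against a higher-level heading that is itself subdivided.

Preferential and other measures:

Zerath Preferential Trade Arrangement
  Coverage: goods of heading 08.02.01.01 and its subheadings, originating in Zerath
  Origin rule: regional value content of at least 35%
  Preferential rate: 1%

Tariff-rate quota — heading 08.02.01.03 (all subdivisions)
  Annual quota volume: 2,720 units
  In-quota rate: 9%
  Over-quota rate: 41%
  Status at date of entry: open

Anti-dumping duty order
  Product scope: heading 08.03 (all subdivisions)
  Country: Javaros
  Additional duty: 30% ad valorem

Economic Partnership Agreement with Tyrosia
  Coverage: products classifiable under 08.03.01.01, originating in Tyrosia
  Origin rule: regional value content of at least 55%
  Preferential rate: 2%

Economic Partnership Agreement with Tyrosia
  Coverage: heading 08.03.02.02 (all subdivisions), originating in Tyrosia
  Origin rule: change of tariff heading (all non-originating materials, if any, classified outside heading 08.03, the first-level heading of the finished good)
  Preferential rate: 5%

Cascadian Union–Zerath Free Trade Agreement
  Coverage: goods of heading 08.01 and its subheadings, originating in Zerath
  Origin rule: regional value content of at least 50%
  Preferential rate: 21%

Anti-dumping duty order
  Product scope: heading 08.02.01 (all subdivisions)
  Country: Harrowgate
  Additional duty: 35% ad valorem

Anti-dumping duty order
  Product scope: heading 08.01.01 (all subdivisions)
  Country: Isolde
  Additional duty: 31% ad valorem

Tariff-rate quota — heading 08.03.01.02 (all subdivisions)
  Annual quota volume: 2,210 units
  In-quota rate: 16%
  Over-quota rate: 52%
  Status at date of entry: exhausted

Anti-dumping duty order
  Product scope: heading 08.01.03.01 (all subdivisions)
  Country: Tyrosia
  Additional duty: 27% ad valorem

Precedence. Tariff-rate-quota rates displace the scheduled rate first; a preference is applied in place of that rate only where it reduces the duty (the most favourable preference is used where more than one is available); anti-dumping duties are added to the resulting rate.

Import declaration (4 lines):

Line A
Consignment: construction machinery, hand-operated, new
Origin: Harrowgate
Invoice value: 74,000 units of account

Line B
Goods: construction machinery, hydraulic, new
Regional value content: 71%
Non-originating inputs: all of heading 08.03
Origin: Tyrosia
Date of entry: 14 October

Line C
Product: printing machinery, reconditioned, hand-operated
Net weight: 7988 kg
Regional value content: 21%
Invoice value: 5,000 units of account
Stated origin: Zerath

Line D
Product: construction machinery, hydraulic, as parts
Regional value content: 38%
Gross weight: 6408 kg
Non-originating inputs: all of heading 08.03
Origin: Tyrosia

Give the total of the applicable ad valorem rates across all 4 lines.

Line A: construction → 08.02; hand-operated → 08.02.01; new → 08.02.01.01. Scheduled 12%. anti-dumping (Harrowgate, 08.02.01): +35%; total 12% + 35% = 47%. → 47%.
Line B: construction → 08.02; hydraulic → 08.02.02; new → 08.02.02.01. Scheduled 19%. Tyrosia agreement on 08.03.01.01: 08.02.02.01 not covered; Tyrosia agreement on 08.03.02.02: 08.02.02.01 not covered. → 19%.
Line C: printing → 08.01; hand-operated → 08.01.01; reconditioned → 08.01.01.01. Scheduled 33%. Zerath agreement on 08.02.01.01: 08.01.01.01 not covered; Zerath agreement on 08.01: RVC < 50%. → 33%.
Line D: construction → 08.02; hydraulic → 08.02.02; as parts → 08.02.02.02. Scheduled 35%. Tyrosia agreement on 08.03.01.01: 08.02.02.02 not covered; Tyrosia agreement on 08.03.02.02: 08.02.02.02 not covered. → 35%.
Sum: 47% + 19% + 33% + 35% = 134%.

134%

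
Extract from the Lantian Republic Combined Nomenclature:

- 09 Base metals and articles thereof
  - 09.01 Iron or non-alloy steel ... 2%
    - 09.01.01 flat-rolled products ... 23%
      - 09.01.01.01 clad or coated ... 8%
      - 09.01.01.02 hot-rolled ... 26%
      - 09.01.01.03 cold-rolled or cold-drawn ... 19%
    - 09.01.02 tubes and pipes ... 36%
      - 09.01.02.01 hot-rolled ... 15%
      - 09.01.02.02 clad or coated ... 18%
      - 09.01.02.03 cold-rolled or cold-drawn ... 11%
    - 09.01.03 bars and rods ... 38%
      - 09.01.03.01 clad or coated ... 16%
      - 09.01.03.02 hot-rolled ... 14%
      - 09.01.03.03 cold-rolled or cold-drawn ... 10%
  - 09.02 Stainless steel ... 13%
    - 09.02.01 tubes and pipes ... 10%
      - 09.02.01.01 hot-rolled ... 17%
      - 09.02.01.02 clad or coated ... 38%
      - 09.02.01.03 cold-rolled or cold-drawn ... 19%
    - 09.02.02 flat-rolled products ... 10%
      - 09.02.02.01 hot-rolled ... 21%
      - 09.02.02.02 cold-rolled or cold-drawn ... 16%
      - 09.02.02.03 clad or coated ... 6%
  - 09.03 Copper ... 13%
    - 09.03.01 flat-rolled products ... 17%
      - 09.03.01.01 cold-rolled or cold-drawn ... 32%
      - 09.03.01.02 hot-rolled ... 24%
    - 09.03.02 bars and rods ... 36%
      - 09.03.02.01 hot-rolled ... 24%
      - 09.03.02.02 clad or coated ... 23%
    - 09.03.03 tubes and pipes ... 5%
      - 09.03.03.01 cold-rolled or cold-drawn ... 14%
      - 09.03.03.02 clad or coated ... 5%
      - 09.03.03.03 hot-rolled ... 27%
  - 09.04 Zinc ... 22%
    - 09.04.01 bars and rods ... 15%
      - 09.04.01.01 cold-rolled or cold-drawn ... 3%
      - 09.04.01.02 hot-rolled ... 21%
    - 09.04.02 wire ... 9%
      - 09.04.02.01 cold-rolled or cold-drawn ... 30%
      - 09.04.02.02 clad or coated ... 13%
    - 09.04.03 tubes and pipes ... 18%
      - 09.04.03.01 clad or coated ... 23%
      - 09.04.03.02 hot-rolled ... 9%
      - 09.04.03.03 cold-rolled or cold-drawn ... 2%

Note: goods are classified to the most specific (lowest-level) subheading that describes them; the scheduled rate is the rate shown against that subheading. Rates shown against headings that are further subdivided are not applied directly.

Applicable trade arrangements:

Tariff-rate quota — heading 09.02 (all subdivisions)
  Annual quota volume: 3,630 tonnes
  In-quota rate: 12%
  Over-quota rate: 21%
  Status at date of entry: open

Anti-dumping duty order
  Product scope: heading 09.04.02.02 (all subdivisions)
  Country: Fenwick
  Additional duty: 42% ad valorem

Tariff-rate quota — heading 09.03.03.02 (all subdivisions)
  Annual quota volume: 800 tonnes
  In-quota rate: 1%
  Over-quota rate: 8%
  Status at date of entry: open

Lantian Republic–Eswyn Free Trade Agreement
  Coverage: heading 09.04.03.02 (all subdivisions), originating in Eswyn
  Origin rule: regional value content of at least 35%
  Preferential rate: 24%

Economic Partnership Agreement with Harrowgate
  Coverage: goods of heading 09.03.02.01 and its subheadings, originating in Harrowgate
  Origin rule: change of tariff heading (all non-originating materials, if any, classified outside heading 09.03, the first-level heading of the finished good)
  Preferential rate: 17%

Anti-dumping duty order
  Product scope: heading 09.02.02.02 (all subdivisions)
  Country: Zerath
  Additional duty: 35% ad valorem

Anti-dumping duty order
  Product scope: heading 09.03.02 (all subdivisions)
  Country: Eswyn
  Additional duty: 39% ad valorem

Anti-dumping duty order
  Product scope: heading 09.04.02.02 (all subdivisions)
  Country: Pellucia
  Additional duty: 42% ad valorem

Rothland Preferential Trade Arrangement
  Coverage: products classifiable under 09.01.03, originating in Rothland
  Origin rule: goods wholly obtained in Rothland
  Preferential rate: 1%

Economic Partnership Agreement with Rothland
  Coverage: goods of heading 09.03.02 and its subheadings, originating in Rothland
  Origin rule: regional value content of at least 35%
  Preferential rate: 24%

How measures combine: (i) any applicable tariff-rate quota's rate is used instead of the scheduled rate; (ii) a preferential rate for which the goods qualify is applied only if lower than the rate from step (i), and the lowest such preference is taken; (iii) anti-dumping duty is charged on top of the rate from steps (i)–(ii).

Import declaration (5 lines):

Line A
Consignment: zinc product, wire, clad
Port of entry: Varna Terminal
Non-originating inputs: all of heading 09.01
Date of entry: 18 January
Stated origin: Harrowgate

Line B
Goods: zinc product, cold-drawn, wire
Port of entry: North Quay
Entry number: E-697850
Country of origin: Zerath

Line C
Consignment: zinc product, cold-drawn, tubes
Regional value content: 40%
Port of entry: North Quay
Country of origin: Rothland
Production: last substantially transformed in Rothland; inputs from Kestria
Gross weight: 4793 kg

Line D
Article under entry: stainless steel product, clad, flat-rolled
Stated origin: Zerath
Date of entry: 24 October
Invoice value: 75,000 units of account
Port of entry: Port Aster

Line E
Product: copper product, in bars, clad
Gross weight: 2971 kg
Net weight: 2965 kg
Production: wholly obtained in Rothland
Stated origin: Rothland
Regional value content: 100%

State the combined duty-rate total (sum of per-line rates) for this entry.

80%

Line A: zinc → 09.04; wire → 09.04.02; clad → 09.04.02.02. Scheduled 13%. Harrowgate agreement on 09.03.02.01: 09.04.02.02 not covered. → 13%.
Line B: zinc → 09.04; wire → 09.04.02; cold-drawn → 09.04.02.01. Scheduled 30%. No special measure applies. → 30%.
Line C: zinc → 09.04; tubes → 09.04.03; cold-drawn → 09.04.03.03. Scheduled 2%. Rothland agreement on 09.01.03: 09.04.03.03 not covered; Rothland agreement on 09.03.02: 09.04.03.03 not covered. → 2%.
Line D: stainless steel → 09.02; flat-rolled → 09.02.02; clad → 09.02.02.03. Scheduled 6%. quota on 09.02 open → in-quota 12%. → 12%.
Line E: copper → 09.03; in bars → 09.03.02; clad → 09.03.02.02. Scheduled 23%. Rothland agreement on 09.01.03: 09.03.02.02 not covered; Rothland agreement on 09.03.02: RVC ≥ 35% → 24% available; preference 24% not lower than 23% → no reduction. → 23%.
Sum: 13% + 30% + 2% + 12% + 23% = 80%.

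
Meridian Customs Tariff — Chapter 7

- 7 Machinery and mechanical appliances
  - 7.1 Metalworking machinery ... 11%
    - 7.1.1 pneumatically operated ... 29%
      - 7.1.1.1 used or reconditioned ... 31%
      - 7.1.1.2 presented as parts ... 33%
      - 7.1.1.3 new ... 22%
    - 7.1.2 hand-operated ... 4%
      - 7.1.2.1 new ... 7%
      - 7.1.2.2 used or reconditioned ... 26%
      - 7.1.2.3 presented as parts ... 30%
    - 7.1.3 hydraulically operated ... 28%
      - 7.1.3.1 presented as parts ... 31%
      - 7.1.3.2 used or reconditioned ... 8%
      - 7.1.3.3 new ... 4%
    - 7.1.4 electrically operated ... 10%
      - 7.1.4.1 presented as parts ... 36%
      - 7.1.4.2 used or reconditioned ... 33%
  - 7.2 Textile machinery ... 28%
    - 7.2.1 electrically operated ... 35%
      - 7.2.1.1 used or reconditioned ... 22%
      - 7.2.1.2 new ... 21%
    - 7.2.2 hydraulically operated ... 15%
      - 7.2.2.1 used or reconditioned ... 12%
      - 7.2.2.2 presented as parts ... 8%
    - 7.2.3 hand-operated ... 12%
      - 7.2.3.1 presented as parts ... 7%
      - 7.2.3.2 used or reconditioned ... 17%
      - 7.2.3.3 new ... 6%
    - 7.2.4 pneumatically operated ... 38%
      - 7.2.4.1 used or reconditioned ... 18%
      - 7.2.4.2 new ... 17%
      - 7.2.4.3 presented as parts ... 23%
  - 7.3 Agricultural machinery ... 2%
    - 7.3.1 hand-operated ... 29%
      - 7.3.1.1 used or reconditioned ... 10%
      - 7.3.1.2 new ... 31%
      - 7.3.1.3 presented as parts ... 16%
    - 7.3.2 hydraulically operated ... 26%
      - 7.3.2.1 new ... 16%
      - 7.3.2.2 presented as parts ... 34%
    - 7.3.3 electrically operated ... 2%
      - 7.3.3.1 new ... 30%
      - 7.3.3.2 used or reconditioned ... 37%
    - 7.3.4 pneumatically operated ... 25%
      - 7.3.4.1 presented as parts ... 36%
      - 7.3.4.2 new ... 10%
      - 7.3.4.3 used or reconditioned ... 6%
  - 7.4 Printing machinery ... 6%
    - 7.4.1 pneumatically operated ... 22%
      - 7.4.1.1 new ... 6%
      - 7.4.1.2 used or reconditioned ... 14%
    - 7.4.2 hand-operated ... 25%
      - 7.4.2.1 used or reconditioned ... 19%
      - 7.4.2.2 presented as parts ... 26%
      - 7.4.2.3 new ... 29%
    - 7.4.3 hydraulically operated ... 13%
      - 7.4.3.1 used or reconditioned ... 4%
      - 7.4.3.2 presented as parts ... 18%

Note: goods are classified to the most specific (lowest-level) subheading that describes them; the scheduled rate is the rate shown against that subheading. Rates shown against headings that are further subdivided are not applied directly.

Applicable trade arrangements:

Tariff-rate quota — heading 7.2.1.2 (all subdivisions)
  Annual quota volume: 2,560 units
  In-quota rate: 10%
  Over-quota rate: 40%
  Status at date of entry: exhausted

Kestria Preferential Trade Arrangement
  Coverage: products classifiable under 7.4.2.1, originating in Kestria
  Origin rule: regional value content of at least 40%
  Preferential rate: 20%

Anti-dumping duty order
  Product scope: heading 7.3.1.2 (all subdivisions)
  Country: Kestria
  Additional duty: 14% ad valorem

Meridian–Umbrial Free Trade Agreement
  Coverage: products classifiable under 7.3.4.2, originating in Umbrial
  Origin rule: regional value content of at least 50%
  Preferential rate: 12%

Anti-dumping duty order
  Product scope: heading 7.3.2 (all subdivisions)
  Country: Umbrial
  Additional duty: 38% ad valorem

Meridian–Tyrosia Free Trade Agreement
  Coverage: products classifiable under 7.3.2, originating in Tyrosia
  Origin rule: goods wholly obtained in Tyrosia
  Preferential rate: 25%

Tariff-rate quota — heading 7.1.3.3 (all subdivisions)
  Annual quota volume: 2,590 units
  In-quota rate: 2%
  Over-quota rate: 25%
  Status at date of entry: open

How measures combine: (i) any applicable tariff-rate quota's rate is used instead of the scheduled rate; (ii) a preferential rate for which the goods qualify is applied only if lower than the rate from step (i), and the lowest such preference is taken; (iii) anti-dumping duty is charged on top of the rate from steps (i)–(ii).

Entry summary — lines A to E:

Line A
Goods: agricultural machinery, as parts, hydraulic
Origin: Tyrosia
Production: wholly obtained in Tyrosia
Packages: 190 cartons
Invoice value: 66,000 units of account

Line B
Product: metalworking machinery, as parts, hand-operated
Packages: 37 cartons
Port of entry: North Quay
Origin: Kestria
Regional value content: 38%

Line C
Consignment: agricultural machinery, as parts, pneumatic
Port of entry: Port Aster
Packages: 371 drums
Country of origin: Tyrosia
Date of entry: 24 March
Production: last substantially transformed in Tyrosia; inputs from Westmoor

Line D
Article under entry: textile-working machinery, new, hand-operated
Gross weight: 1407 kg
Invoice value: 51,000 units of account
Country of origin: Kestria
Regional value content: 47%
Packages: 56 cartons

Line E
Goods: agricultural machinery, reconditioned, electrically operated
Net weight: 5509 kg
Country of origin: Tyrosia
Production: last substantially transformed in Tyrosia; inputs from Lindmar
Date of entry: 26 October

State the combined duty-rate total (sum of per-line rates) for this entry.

Line A: agricultural → 7.3; hydraulic → 7.3.2; as parts → 7.3.2.2. Scheduled 34%. Tyrosia agreement on 7.3.2: wholly obtained → 25% available; preferential 25%. → 25%.
Line B: metalworking → 7.1; hand-operated → 7.1.2; as parts → 7.1.2.3. Scheduled 30%. Kestria agreement on 7.4.2.1: 7.1.2.3 not covered. → 30%.
Line C: agricultural → 7.3; pneumatic → 7.3.4; as parts → 7.3.4.1. Scheduled 36%. Tyrosia agreement on 7.3.2: 7.3.4.1 not covered. → 36%.
Line D: textile-working → 7.2; hand-operated → 7.2.3; new → 7.2.3.3. Scheduled 6%. Kestria agreement on 7.4.2.1: 7.2.3.3 not covered. → 6%.
Line E: agricultural → 7.3; electrically operated → 7.3.3; reconditioned → 7.3.3.2. Scheduled 37%. Tyrosia agreement on 7.3.2: 7.3.3.2 not covered. → 37%.
Sum: 25% + 30% + 36% + 6% + 37% = 134%.

134%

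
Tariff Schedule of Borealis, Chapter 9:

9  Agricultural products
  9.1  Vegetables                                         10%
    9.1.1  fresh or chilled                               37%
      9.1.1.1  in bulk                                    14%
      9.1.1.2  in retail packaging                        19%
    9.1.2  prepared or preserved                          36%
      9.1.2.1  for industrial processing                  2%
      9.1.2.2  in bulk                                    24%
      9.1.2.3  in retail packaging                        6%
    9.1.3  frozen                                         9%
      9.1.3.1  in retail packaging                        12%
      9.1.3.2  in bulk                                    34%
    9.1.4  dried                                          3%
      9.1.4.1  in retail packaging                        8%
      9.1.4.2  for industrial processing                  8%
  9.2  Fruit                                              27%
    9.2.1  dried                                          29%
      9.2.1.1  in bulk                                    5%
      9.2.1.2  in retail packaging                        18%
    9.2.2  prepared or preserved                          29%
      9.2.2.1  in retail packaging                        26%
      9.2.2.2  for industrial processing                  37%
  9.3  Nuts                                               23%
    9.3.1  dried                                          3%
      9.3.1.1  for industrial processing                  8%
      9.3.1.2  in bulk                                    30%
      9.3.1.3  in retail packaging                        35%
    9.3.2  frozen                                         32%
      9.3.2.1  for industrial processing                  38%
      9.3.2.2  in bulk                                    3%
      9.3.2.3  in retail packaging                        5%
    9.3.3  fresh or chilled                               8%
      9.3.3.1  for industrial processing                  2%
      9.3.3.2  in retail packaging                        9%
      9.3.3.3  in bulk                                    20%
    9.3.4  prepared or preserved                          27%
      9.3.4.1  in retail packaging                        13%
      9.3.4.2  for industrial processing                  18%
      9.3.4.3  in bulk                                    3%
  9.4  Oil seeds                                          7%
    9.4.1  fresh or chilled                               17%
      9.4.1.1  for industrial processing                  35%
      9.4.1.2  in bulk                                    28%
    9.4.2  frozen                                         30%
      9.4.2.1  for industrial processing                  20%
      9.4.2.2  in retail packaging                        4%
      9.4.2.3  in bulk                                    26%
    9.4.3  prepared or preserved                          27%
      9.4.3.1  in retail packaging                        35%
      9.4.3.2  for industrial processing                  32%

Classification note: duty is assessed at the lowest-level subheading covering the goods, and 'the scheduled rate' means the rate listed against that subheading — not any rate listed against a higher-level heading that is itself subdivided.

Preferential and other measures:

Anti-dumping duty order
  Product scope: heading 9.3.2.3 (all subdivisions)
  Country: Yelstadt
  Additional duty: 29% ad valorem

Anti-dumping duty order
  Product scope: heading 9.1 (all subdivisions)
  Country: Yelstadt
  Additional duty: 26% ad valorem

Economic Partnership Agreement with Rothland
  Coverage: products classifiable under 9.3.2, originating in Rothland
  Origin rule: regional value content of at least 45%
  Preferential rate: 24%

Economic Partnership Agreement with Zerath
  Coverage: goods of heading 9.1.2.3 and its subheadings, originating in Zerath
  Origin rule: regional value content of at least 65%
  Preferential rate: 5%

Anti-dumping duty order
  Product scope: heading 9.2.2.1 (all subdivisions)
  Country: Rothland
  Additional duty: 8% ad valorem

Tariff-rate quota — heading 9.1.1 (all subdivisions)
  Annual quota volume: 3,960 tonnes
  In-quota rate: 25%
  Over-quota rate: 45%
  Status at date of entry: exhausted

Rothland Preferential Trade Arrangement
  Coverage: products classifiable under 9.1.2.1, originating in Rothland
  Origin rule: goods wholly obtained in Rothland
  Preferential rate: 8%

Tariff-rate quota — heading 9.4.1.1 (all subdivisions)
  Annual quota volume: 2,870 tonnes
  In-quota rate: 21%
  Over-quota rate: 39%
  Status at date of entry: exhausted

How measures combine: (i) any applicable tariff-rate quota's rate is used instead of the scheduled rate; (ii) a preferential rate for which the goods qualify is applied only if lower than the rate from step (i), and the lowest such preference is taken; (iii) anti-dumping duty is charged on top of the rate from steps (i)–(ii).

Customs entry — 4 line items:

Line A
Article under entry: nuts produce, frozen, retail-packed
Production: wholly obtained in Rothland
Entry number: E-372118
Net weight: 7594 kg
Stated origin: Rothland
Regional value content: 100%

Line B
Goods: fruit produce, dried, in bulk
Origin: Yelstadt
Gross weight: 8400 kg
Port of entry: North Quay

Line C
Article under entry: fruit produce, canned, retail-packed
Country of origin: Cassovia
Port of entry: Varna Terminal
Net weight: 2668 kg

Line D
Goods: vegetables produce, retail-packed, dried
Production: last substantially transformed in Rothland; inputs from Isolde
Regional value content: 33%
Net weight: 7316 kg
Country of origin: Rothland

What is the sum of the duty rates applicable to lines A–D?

Line A: nuts → 9.3; frozen → 9.3.2; retail-packed → 9.3.2.3. Scheduled 5%. Rothland agreement on 9.3.2: RVC ≥ 45% → 24% available; Rothland agreement on 9.1.2.1: 9.3.2.3 not covered; preference 24% not lower than 5% → no reduction. → 5%.
Line B: fruit → 9.2; dried → 9.2.1; in bulk → 9.2.1.1. Scheduled 5%. No special measure applies. → 5%.
Line C: fruit → 9.2; canned → 9.2.2; retail-packed → 9.2.2.1. Scheduled 26%. No special measure applies. → 26%.
Line D: vegetables → 9.1; dried → 9.1.4; retail-packed → 9.1.4.1. Scheduled 8%. Rothland agreement on 9.3.2: 9.1.4.1 not covered; Rothland agreement on 9.1.2.1: 9.1.4.1 not covered. → 8%.
Sum: 5% + 5% + 26% + 8% = 44%.

44%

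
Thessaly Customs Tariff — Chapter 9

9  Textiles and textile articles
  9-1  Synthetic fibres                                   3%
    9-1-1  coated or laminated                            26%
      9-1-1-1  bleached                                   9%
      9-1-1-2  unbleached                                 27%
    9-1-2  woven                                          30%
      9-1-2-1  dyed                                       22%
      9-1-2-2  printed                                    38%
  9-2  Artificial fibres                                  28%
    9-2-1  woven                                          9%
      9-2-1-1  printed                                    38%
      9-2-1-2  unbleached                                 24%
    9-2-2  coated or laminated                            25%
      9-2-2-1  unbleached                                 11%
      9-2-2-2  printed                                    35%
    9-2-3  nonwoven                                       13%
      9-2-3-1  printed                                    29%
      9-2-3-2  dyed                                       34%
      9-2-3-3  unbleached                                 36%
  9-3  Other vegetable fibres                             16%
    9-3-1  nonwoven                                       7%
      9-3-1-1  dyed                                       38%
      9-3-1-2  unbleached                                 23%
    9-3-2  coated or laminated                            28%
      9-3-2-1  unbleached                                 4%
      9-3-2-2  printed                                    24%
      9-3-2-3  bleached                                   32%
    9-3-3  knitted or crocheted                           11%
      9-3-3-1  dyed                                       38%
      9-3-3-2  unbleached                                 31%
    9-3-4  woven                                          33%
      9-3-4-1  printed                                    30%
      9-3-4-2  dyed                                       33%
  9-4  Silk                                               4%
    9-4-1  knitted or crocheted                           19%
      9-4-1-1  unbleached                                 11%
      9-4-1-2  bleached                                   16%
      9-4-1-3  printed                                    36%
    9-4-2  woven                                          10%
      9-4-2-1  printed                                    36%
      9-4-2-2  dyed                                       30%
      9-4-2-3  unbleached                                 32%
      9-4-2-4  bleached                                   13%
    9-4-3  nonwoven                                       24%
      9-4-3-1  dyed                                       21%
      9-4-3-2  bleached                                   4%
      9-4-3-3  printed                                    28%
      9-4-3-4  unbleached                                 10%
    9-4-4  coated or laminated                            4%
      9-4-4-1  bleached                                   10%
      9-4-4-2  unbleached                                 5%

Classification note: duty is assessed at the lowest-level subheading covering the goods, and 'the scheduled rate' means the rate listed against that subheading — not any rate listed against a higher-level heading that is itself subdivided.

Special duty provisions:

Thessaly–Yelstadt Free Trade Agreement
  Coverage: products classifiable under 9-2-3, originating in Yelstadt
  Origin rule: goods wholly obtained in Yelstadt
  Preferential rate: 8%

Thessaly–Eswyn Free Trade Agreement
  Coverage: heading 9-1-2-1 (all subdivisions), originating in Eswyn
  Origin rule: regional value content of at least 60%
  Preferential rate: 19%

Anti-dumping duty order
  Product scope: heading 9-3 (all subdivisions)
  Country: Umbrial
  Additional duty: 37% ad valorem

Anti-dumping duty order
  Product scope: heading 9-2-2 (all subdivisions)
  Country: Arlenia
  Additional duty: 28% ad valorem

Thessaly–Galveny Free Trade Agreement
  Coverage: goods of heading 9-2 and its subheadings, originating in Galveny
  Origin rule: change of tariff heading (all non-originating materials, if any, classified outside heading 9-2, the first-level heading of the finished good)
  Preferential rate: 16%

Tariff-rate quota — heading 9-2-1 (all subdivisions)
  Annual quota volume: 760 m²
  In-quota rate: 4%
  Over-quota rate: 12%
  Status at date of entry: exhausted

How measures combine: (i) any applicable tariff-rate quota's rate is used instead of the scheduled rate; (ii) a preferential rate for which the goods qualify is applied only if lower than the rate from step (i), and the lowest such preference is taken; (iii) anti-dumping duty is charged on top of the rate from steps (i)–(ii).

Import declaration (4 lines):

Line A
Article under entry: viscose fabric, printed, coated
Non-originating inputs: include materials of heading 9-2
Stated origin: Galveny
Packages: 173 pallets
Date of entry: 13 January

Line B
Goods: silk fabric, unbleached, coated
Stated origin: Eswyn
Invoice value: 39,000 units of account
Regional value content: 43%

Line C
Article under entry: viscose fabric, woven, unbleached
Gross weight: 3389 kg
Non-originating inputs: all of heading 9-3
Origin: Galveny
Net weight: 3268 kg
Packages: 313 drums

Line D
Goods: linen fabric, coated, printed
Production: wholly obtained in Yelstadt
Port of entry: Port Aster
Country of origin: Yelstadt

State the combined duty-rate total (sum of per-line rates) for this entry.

Line A: viscose → 9-2; coated → 9-2-2; printed → 9-2-2-2. Scheduled 35%. Galveny agreement on 9-2: CTH not met. → 35%.
Line B: silk → 9-4; coated → 9-4-4; unbleached → 9-4-4-2. Scheduled 5%. Eswyn agreement on 9-1-2-1: 9-4-4-2 not covered. → 5%.
Line C: viscose → 9-2; woven → 9-2-1; unbleached → 9-2-1-2. Scheduled 24%. quota on 9-2-1 exhausted → over-quota 12%; Galveny agreement on 9-2: CTH met → 16% available; preference 16% not lower than 12% → no reduction. → 12%.
Line D: linen → 9-3; coated → 9-3-2; printed → 9-3-2-2. Scheduled 24%. Yelstadt agreement on 9-2-3: 9-3-2-2 not covered. → 24%.
Sum: 35% + 5% + 12% + 24% = 76%.

76%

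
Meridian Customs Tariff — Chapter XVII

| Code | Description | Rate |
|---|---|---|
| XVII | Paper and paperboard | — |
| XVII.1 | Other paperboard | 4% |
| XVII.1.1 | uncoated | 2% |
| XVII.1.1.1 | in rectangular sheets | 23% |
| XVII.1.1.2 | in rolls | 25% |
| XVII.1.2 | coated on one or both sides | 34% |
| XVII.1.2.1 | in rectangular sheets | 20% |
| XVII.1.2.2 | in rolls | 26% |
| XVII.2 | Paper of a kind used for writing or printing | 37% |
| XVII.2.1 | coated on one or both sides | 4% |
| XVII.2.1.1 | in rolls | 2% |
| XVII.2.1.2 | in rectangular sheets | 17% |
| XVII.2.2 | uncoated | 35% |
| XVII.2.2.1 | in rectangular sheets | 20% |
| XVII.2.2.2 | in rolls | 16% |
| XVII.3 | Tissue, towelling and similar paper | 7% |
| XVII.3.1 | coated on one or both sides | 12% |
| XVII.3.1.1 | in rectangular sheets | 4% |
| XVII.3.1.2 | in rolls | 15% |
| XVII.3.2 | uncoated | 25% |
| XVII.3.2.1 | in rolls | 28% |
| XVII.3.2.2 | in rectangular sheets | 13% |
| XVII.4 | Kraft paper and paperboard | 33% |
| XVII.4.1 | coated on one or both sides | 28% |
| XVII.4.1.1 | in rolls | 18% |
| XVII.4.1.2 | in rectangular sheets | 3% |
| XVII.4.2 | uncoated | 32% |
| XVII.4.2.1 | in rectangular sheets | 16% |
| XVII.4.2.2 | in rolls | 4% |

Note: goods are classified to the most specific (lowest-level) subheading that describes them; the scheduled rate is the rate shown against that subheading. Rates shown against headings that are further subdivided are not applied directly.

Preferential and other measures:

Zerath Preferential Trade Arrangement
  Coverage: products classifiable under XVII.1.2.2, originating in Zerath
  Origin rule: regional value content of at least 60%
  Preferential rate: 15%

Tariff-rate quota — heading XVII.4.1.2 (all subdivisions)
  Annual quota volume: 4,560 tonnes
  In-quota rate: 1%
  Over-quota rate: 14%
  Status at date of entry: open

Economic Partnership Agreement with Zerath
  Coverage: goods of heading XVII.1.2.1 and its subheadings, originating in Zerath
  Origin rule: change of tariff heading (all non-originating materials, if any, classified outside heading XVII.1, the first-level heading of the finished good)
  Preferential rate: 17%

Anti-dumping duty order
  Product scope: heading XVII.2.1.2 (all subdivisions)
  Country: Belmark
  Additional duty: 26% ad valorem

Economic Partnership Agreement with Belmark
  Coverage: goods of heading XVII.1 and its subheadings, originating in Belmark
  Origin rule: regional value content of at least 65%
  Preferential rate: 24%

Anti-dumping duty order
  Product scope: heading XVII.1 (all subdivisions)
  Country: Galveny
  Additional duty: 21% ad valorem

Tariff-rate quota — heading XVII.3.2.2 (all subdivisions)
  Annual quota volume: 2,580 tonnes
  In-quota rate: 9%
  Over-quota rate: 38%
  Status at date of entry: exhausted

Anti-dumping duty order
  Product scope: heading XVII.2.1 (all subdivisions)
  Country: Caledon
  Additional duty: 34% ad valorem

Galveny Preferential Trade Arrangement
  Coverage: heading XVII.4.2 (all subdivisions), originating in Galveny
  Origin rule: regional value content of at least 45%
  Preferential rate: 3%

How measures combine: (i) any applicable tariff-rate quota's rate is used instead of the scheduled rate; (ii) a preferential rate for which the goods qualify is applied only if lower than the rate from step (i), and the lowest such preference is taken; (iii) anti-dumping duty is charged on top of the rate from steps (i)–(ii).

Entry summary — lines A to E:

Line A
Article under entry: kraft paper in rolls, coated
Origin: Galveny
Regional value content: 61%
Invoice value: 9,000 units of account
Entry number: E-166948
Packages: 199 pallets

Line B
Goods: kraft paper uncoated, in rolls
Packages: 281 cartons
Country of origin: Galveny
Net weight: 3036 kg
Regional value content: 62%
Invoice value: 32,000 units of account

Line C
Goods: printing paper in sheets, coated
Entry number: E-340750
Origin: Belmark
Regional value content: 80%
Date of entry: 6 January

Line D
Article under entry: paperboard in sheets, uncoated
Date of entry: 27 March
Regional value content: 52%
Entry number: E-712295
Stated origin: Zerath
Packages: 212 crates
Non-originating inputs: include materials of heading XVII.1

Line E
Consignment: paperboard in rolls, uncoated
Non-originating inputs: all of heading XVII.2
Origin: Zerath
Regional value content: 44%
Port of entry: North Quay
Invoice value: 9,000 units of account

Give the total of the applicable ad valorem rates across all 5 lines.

Line A: kraft paper → XVII.4; coated → XVII.4.1; in rolls → XVII.4.1.1. Scheduled 18%. Galveny agreement on XVII.4.2: XVII.4.1.1 not covered. → 18%.
Line B: kraft paper → XVII.4; uncoated → XVII.4.2; in rolls → XVII.4.2.2. Scheduled 4%. Galveny agreement on XVII.4.2: RVC ≥ 45% → 3% available; preferential 3%. → 3%.
Line C: printing paper → XVII.2; coated → XVII.2.1; in sheets → XVII.2.1.2. Scheduled 17%. Belmark agreement on XVII.1: XVII.2.1.2 not covered; anti-dumping (Belmark, XVII.2.1.2): +26%; total 17% + 26% = 43%. → 43%.
Line D: paperboard → XVII.1; uncoated → XVII.1.1; in sheets → XVII.1.1.1. Scheduled 23%. Zerath agreement on XVII.1.2.2: XVII.1.1.1 not covered; Zerath agreement on XVII.1.2.1: XVII.1.1.1 not covered. → 23%.
Line E: paperboard → XVII.1; uncoated → XVII.1.1; in rolls → XVII.1.1.2. Scheduled 25%. Zerath agreement on XVII.1.2.2: XVII.1.1.2 not covered; Zerath agreement on XVII.1.2.1: XVII.1.1.2 not covered. → 25%.
Sum: 18% + 3% + 43% + 23% + 25% = 112%.

112%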